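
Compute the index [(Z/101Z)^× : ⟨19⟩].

By Lagrange's theorem, ord_101(19) divides φ(101) = 101 − 1 = 100 = 2^2 · 5^2.
Divisors of 100: 1, 2, 4, 5, 10, 20, 25, 50, 100.
Compute 19^d (mod 101) for the divisors d until we hit 1:
19^1 ≡ 19 (mod 101)
19^2 ≡ 58 (mod 101)
19^4 ≡ 31 (mod 101)
19^5 ≡ 84 (mod 101)
19^10 ≡ 87 (mod 101)
19^20 ≡ 95 (mod 101)
19^25 ≡ 1 (mod 101) ✓
So ord_101(19) = 25, hence |⟨19⟩| = 25.
Index = |(Z/101Z)^×| / |⟨19⟩| = 100 / 25 = 4.

4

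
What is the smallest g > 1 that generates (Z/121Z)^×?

2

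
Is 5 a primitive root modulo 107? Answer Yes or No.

φ(107) = 107 − 1 = 106 = 2 · 53.
It suffices to check that the order of 5 is not a proper divisor of 106: compute 5^(106/q) for q ∈ {2, 53}.
5^53 ≡ 106 (mod 107)  [q = 2: ≢ 1 ✓]
5^2 ≡ 25 (mod 107)  [q = 53: ≢ 1 ✓]
Every test exponent gives a nontrivial residue, hence 5 generates the full group.

Yes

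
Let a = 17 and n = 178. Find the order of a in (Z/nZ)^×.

44

By Lagrange's theorem, ord_178(17) divides φ(178) = φ(2)·φ(89) = 1·88 = 88 = 2^3 · 11.
Divisors of 88: 1, 2, 4, 8, 11, 22, 44, 88.
Test each divisor d:
17^1 ≡ 17 (mod 178)
17^2 ≡ 111 (mod 178)
17^4 ≡ 39 (mod 178)
17^8 ≡ 97 (mod 178)
17^11 ≡ 55 (mod 178)
17^22 ≡ 177 (mod 178)
17^44 ≡ 1 (mod 178) ✓
The smallest such exponent is 44, so the order of 17 is 44.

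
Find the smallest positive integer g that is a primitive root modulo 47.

5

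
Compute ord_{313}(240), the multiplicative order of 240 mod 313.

ord(240) | φ(313) = 313 − 1 = 312 = 2^3 · 3 · 13.
Divisors of 312: 1, 2, 3, 4, 6, 8, 12, 13, 24, 26, 39, 52, 78, 104, 156, 312.
Check 240^d mod 313 for each divisor in increasing order:
240^1 ≡ 240
240^2 ≡ 8
240^3 ≡ 42
240^4 ≡ 64
240^6 ≡ 199
240^8 ≡ 27
240^12 ≡ 163
240^13 ≡ 308
240^24 ≡ 277
240^26 ≡ 25
240^39 ≡ 188
240^52 ≡ 312
240^78 ≡ 288
240^104 ≡ 1
The smallest such exponent is 104, so the order of 240 is 104.

104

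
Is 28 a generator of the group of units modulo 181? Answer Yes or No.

Yes

φ(181) = 181 − 1 = 180 = 2^2 · 3^2 · 5.
It suffices to check that the order of 28 is not a proper divisor of 180: compute 28^(180/q) for q ∈ {2, 3, 5}.
28^90 ≡ 180 (mod 181)  [q = 2: ≢ 1 ✓]
28^60 ≡ 132 (mod 181)  [q = 3: ≢ 1 ✓]
28^36 ≡ 42 (mod 181)  [q = 5: ≢ 1 ✓]
All checks pass, so 28 has order 180 and is a primitive root modulo 181.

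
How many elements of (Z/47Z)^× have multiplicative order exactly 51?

φ(47) = 47 − 1 = 46 = 2 · 23.
(Z/47Z)^× is cyclic (|G| = 46); a cyclic group of order m has exactly φ(d) elements of each order d | m, and none otherwise.
Since 51 ∤ 46, the count is 0.

0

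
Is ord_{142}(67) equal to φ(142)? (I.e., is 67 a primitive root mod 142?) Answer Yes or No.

Yes

φ(142) = φ(2)·φ(71) = 1·70 = 70 = 2 · 5 · 7.
An element g generates (Z/142Z)^× iff g^(70/q) ≢ 1 (mod 142) for each prime q ∈ {2, 5, 7}.
67^35 ≡ 141 (mod 142)  [q = 2: ≢ 1 ✓]
67^14 ≡ 5 (mod 142)  [q = 5: ≢ 1 ✓]
67^10 ≡ 119 (mod 142)  [q = 7: ≢ 1 ✓]
Every test exponent gives a nontrivial residue, hence 67 generates the full group.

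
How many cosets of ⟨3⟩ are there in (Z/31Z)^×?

1

Since 3 ∈ (Z/31Z)^×, its order divides φ(31) = 31 − 1 = 30 = 2 · 3 · 5.
Divisors of 30: 1, 2, 3, 5, 6, 10, 15, 30.
Check 3^d mod 31 for each divisor in increasing order:
3^1 ≡ 3 (mod 31)
3^2 ≡ 9 (mod 31)
3^3 ≡ 27 (mod 31)
3^5 ≡ 26 (mod 31)
3^6 ≡ 16 (mod 31)
3^10 ≡ 25 (mod 31)
3^15 ≡ 30 (mod 31)
3^30 ≡ 1 (mod 31) ✓
Thus |⟨3⟩| = ord(3) = 30.
[(Z/31Z)^× : ⟨3⟩] = 30/30 = 1.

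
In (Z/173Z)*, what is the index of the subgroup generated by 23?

Since 23 ∈ (Z/173Z)^×, its order divides φ(173) = 173 − 1 = 172 = 2^2 · 43.
Divisors of 172: 1, 2, 4, 43, 86, 172.
Check 23^d mod 173 for each divisor in increasing order:
23^1 ≡ 23
23^2 ≡ 10
23^4 ≡ 100
23^43 ≡ 1
The order of 23 is 43, so the subgroup it generates has 43 elements.
[(Z/173Z)^× : ⟨23⟩] = 172/43 = 4.

4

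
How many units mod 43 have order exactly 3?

φ(43) = 43 − 1 = 42 = 2 · 3 · 7.
(Z/43Z)^× is cyclic (|G| = 42); a cyclic group of order m has exactly φ(d) elements of each order d | m, and none otherwise.
3 | 42, and φ(3) = 3 − 1 = 2.

2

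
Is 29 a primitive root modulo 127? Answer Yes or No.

Yes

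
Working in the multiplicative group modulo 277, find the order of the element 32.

ord(32) | φ(277) = 277 − 1 = 276 = 2^2 · 3 · 23.
Divisors of 276: 1, 2, 3, 4, 6, 12, 23, 46, 69, 92, 138, 276.
Evaluate successive powers at the divisors of 276:
32^1 ≡ 32 (mod 277)
32^2 ≡ 193 (mod 277)
32^3 ≡ 82 (mod 277)
32^4 ≡ 131 (mod 277)
32^6 ≡ 76 (mod 277)
32^12 ≡ 236 (mod 277)
32^23 ≡ 217 (mod 277)
32^46 ≡ 276 (mod 277)
32^69 ≡ 60 (mod 277)
32^92 ≡ 1 (mod 277) ✓
Hence ord(32) = 92.

92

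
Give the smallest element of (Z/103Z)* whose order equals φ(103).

5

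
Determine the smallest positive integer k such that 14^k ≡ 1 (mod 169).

13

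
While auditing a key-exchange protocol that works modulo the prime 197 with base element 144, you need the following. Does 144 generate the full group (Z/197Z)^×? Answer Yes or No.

No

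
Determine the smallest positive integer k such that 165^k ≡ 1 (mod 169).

ord(165) | φ(169) = φ(13^2) = 13·(13−1) = 156 = 2^2 · 3 · 13.
Divisors of 156: 1, 2, 3, 4, 6, 12, 13, 26, 39, 52, 78, 156.
Check 165^d mod 169 for each divisor in increasing order:
165^1 ≡ 165
165^2 ≡ 16
165^3 ≡ 105
165^4 ≡ 87
165^6 ≡ 40
165^12 ≡ 79
165^13 ≡ 22
165^26 ≡ 146
165^39 ≡ 1
So ord_169(165) = 39.

39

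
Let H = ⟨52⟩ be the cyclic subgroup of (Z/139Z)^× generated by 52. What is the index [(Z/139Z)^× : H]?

Since 52 ∈ (Z/139Z)^×, its order divides φ(139) = 139 − 1 = 138 = 2 · 3 · 23.
Divisors of 138: 1, 2, 3, 6, 23, 46, 69, 138.
Compute 52^d (mod 139) for the divisors d until we hit 1:
52^1 ≡ 52 (mod 139)
52^2 ≡ 63 (mod 139)
52^3 ≡ 79 (mod 139)
52^6 ≡ 125 (mod 139)
52^23 ≡ 1 (mod 139) ✓
Thus |⟨52⟩| = ord(52) = 23.
The index is φ(139) / ord(52) = 138 / 23 = 6.

6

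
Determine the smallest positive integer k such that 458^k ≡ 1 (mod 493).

Since 458 ∈ (Z/493Z)^×, its order divides φ(493) = φ(17·29) = (17−1)·(29−1) = 16·28 = 448 = 2^6 · 7.
Divisors of 448: 1, 2, 4, 7, 8, 14, 16, 28, 32, 56, 64, 112, 224, 448.
Compute 458^d (mod 493) for the divisors d until we hit 1:
458^1 ≡ 458
458^2 ≡ 239
458^4 ≡ 426
458^7 ≡ 407
458^8 ≡ 52
458^14 ≡ 1
Hence ord(458) = 14.

14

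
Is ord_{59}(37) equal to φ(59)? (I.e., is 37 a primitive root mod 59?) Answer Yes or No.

Yes

φ(59) = 59 − 1 = 58 = 2 · 29.
37 is a primitive root mod 59 iff 37^(φ(59)/q) ≢ 1 for every prime q | φ(59), i.e. q ∈ {2, 29}.
37^29 ≡ 58 (mod 59)  [q = 2: ≢ 1 ✓]
37^2 ≡ 12 (mod 59)  [q = 29: ≢ 1 ✓]
Every test exponent gives a nontrivial residue, hence 37 generates the full group.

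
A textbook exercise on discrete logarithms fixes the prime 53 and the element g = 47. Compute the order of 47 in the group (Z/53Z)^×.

13

By Lagrange's theorem, ord_53(47) divides φ(53) = 53 − 1 = 52 = 2^2 · 13.
Divisors of 52: 1, 2, 4, 13, 26, 52.
Compute 47^d (mod 53) for the divisors d until we hit 1:
47^1 ≡ 47 (mod 53)
47^2 ≡ 36 (mod 53)
47^4 ≡ 24 (mod 53)
47^13 ≡ 1 (mod 53) ✓
Therefore the multiplicative order of 47 modulo 53 is 13.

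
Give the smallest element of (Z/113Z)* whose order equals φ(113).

3

φ(113) = 113 − 1 = 112 = 2^4 · 7.
Test candidates g = 2, 3, … against the prime factors q ∈ {2, 7} of φ(113): g is a generator iff g^(112/q) ≢ 1 for every such q.
g = 2: 2^56 ≡ 1 — hits 1, so not a primitive root.
g = 3: 3^56 ≡ 112; 3^16 ≡ 49 — none is 1, so 3 is a primitive root.
So 3 is the smallest generator of (Z/113Z)^×.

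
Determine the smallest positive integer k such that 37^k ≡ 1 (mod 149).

37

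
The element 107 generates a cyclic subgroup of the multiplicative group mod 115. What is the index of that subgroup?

The order of 107 must divide φ(115) = φ(5·23) = (5−1)·(23−1) = 4·22 = 88 = 2^3 · 11.
Divisors of 88: 1, 2, 4, 8, 11, 22, 44, 88.
Evaluate successive powers at the divisors of 88:
107^1 ≡ 107 (mod 115)
107^2 ≡ 64 (mod 115)
107^4 ≡ 71 (mod 115)
107^8 ≡ 96 (mod 115)
107^11 ≡ 68 (mod 115)
107^22 ≡ 24 (mod 115)
107^44 ≡ 1 (mod 115) ✓
The order of 107 is 44, so the subgroup it generates has 44 elements.
[(Z/115Z)^× : ⟨107⟩] = 88/44 = 2.

2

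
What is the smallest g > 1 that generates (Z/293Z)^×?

φ(293) = 293 − 1 = 292 = 2^2 · 73.
Test candidates g = 2, 3, … against the prime factors q ∈ {2, 73} of φ(293): g is a generator iff g^(292/q) ≢ 1 for every such q.
g = 2: 2^146 ≡ 292; 2^4 ≡ 16 — none is 1, so 2 is a primitive root.
Hence the least primitive root of 293 is 2.

2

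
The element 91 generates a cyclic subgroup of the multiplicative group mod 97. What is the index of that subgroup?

8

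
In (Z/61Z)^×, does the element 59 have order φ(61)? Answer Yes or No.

Yes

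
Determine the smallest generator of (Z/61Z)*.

φ(61) = 61 − 1 = 60 = 2^2 · 3 · 5.
g is a primitive root iff g^(60/q) ≢ 1 (mod 61) for each prime q ∈ {2, 3, 5}.
g = 2: 2^30 ≡ 60; 2^20 ≡ 47; 2^12 ≡ 9 — none is 1, so 2 is a primitive root.
The smallest primitive root modulo 61 is 2.

2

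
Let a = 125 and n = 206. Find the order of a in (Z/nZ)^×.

34

Since 125 ∈ (Z/206Z)^×, its order divides φ(206) = φ(2)·φ(103) = 1·102 = 102 = 2 · 3 · 17.
Divisors of 102: 1, 2, 3, 6, 17, 34, 51, 102.
Compute 125^d (mod 206) for the divisors d until we hit 1:
125^1 ≡ 125
125^2 ≡ 175
125^3 ≡ 39
125^6 ≡ 79
125^17 ≡ 205
125^34 ≡ 1
Therefore the multiplicative order of 125 modulo 206 is 34.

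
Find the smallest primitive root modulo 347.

2

φ(347) = 347 − 1 = 346 = 2 · 173.
g is a primitive root iff g^(346/q) ≢ 1 (mod 347) for each prime q ∈ {2, 173}.
g = 2: 2^173 ≡ 346; 2^2 ≡ 4 — none is 1, so 2 is a primitive root.
So 2 is the smallest generator of (Z/347Z)^×.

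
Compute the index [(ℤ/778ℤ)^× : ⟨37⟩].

By Lagrange's theorem, ord_778(37) divides φ(778) = φ(2)·φ(389) = 1·388 = 388 = 2^2 · 97.
Divisors of 388: 1, 2, 4, 97, 194, 388.
Test each divisor d:
37^1 ≡ 37 (mod 778)
37^2 ≡ 591 (mod 778)
37^4 ≡ 737 (mod 778)
37^97 ≡ 663 (mod 778)
37^194 ≡ 777 (mod 778)
37^388 ≡ 1 (mod 778) ✓
Thus |⟨37⟩| = ord(37) = 388.
The index is φ(778) / ord(37) = 388 / 388 = 1.

1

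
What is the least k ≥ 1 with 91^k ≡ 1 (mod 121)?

By Lagrange's theorem, ord_121(91) divides φ(121) = φ(11^2) = 11·(11−1) = 110 = 2 · 5 · 11.
Divisors of 110: 1, 2, 5, 10, 11, 22, 55, 110.
Check 91^d mod 121 for each divisor in increasing order:
91^1 ≡ 91 (mod 121)
91^2 ≡ 53 (mod 121)
91^5 ≡ 67 (mod 121)
91^10 ≡ 12 (mod 121)
91^11 ≡ 3 (mod 121)
91^22 ≡ 9 (mod 121)
91^55 ≡ 1 (mod 121) ✓
Hence ord(91) = 55.

55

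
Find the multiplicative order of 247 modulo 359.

Since 247 ∈ (Z/359Z)^×, its order divides φ(359) = 359 − 1 = 358 = 2 · 179.
Divisors of 358: 1, 2, 179, 358.
Test each divisor d:
247^1 ≡ 247
247^2 ≡ 338
247^179 ≡ 1
The smallest such exponent is 179, so the order of 247 is 179.

179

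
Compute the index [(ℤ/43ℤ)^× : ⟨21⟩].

6

ord(21) | φ(43) = 43 − 1 = 42 = 2 · 3 · 7.
Divisors of 42: 1, 2, 3, 6, 7, 14, 21, 42.
Evaluate successive powers at the divisors of 42:
21^1 ≡ 21 (mod 43)
21^2 ≡ 11 (mod 43)
21^3 ≡ 16 (mod 43)
21^6 ≡ 41 (mod 43)
21^7 ≡ 1 (mod 43) ✓
So ord_43(21) = 7, hence |⟨21⟩| = 7.
The index is φ(43) / ord(21) = 42 / 7 = 6.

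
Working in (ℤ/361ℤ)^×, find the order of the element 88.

114

ord(88) | φ(361) = φ(19^2) = 19·(19−1) = 342 = 2 · 3^2 · 19.
Divisors of 342: 1, 2, 3, 6, 9, 18, 19, 38, 57, 114, 171, 342.
Evaluate successive powers at the divisors of 342:
88^1 ≡ 88 (mod 361)
88^2 ≡ 163 (mod 361)
88^3 ≡ 265 (mod 361)
88^6 ≡ 191 (mod 361)
88^9 ≡ 75 (mod 361)
88^18 ≡ 210 (mod 361)
88^19 ≡ 69 (mod 361)
88^38 ≡ 68 (mod 361)
88^57 ≡ 360 (mod 361)
88^114 ≡ 1 (mod 361) ✓
Therefore the multiplicative order of 88 modulo 361 is 114.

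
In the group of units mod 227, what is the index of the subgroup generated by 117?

By Lagrange's theorem, ord_227(117) divides φ(227) = 227 − 1 = 226 = 2 · 113.
Divisors of 226: 1, 2, 113, 226.
Compute 117^d (mod 227) for the divisors d until we hit 1:
117^1 ≡ 117 (mod 227)
117^2 ≡ 69 (mod 227)
117^113 ≡ 226 (mod 227)
117^226 ≡ 1 (mod 227) ✓
Thus |⟨117⟩| = ord(117) = 226.
[(Z/227Z)^× : ⟨117⟩] = 226/226 = 1.

1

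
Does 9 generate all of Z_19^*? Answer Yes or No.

No

φ(19) = 19 − 1 = 18 = 2 · 3^2.
Test 9^(18/q) mod 19 for each prime factor q of 18:
9^9 ≡ 1 (mod 19)  [q = 2: ≡ 1 ✗]
9^6 ≡ 11 (mod 19)  [q = 3: ≢ 1 ✓]
The check at q = 2 fails, so 9 generates a proper subgroup.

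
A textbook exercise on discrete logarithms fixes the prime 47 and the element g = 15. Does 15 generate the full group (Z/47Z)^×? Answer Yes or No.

φ(47) = 47 − 1 = 46 = 2 · 23.
An element g generates (Z/47Z)^× iff g^(46/q) ≢ 1 (mod 47) for each prime q ∈ {2, 23}.
15^23 ≡ 46 (mod 47)  [q = 2: ≢ 1 ✓]
15^2 ≡ 37 (mod 47)  [q = 23: ≢ 1 ✓]
All checks pass, so 15 has order 46 and is a primitive root modulo 47.

Yes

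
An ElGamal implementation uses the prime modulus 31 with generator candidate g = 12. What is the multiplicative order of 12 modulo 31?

30

The order of 12 must divide φ(31) = 31 − 1 = 30 = 2 · 3 · 5.
Divisors of 30: 1, 2, 3, 5, 6, 10, 15, 30.
Compute 12^d (mod 31) for the divisors d until we hit 1:
12^1 ≡ 12 (mod 31)
12^2 ≡ 20 (mod 31)
12^3 ≡ 23 (mod 31)
12^5 ≡ 26 (mod 31)
12^6 ≡ 2 (mod 31)
12^10 ≡ 25 (mod 31)
12^15 ≡ 30 (mod 31)
12^30 ≡ 1 (mod 31) ✓
So ord_31(12) = 30.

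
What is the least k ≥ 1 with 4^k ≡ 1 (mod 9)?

3

The order of 4 must divide φ(9) = φ(3^2) = 3·(3−1) = 6 = 2 · 3.
Divisors of 6: 1, 2, 3, 6.
Test each divisor d:
4^1 ≡ 4 (mod 9)
4^2 ≡ 7 (mod 9)
4^3 ≡ 1 (mod 9) ✓
Hence ord(4) = 3.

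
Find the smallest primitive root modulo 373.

φ(373) = 373 − 1 = 372 = 2^2 · 3 · 31.
g is a primitive root iff g^(372/q) ≢ 1 (mod 373) for each prime q ∈ {2, 3, 31}.
g = 2: 2^186 ≡ 372; 2^124 ≡ 284; 2^12 ≡ 366 — none is 1, so 2 is a primitive root.
Hence the least primitive root of 373 is 2.

2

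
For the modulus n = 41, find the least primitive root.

6

φ(41) = 41 − 1 = 40 = 2^3 · 5.
g is a primitive root iff g^(40/q) ≢ 1 (mod 41) for each prime q ∈ {2, 5}.
g = 2: 2^20 ≡ 1 — hits 1, so not a primitive root.
g = 3: 3^20 ≡ 40; 3^8 ≡ 1 — hits 1, so not a primitive root.
g = 4: 4^20 ≡ 1 — hits 1, so not a primitive root.
g = 5: 5^20 ≡ 1 — hits 1, so not a primitive root.
g = 6: 6^20 ≡ 40; 6^8 ≡ 10 — none is 1, so 6 is a primitive root.
Hence the least primitive root of 41 is 6.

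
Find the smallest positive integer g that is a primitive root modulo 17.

φ(17) = 17 − 1 = 16 = 2^4.
g is a primitive root iff g^(16/q) ≢ 1 (mod 17) for each prime q ∈ {2}.
g = 2: 2^8 ≡ 1 — hits 1, so not a primitive root.
g = 3: 3^8 ≡ 16 — none is 1, so 3 is a primitive root.
Hence the least primitive root of 17 is 3.

3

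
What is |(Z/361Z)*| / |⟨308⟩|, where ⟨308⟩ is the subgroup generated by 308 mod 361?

2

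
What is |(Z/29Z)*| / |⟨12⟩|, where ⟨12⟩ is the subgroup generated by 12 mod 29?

7

The order of 12 must divide φ(29) = 29 − 1 = 28 = 2^2 · 7.
Divisors of 28: 1, 2, 4, 7, 14, 28.
Test each divisor d:
12^1 ≡ 12
12^2 ≡ 28
12^4 ≡ 1
So ord_29(12) = 4, hence |⟨12⟩| = 4.
The index is φ(29) / ord(12) = 28 / 4 = 7.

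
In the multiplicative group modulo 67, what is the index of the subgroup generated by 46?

1

ord(46) | φ(67) = 67 − 1 = 66 = 2 · 3 · 11.
Divisors of 66: 1, 2, 3, 6, 11, 22, 33, 66.
Check 46^d mod 67 for each divisor in increasing order:
46^1 ≡ 46
46^2 ≡ 39
46^3 ≡ 52
46^6 ≡ 24
46^11 ≡ 30
46^22 ≡ 29
46^33 ≡ 66
46^66 ≡ 1
Thus |⟨46⟩| = ord(46) = 66.
[(Z/67Z)^× : ⟨46⟩] = 66/66 = 1.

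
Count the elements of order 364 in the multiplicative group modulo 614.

0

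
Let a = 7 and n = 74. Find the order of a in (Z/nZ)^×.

9

ord(7) | φ(74) = φ(2)·φ(37) = 1·36 = 36 = 2^2 · 3^2.
Divisors of 36: 1, 2, 3, 4, 6, 9, 12, 18, 36.
Test each divisor d:
7^1 ≡ 7 (mod 74)
7^2 ≡ 49 (mod 74)
7^3 ≡ 47 (mod 74)
7^4 ≡ 33 (mod 74)
7^6 ≡ 63 (mod 74)
7^9 ≡ 1 (mod 74) ✓
The smallest such exponent is 9, so the order of 7 is 9.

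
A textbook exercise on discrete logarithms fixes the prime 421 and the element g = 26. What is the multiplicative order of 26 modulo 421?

The order of 26 must divide φ(421) = 421 − 1 = 420 = 2^2 · 3 · 5 · 7.
Divisors of 420: 1, 2, 3, 4, 5, 6, 7, 10, 12, 14, 15, 20, 21, 28, 30, 35, 42, 60, 70, 84, 105, 140, 210, 420.
Evaluate successive powers at the divisors of 420:
26^1 ≡ 26 (mod 421)
26^2 ≡ 255 (mod 421)
26^3 ≡ 315 (mod 421)
26^4 ≡ 191 (mod 421)
26^5 ≡ 335 (mod 421)
26^6 ≡ 290 (mod 421)
26^7 ≡ 383 (mod 421)
26^10 ≡ 239 (mod 421)
26^12 ≡ 321 (mod 421)
26^14 ≡ 181 (mod 421)
26^15 ≡ 75 (mod 421)
26^20 ≡ 286 (mod 421)
26^21 ≡ 279 (mod 421)
26^28 ≡ 344 (mod 421)
26^30 ≡ 152 (mod 421)
26^35 ≡ 400 (mod 421)
26^42 ≡ 377 (mod 421)
26^60 ≡ 370 (mod 421)
26^70 ≡ 20 (mod 421)
26^84 ≡ 252 (mod 421)
26^105 ≡ 1 (mod 421) ✓
Hence ord(26) = 105.

105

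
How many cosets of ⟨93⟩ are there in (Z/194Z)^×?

4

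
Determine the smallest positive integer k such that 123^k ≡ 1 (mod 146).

36

ord(123) | φ(146) = φ(2)·φ(73) = 1·72 = 72 = 2^3 · 3^2.
Divisors of 72: 1, 2, 3, 4, 6, 8, 9, 12, 18, 24, 36, 72.
Test each divisor d:
123^1 ≡ 123 (mod 146)
123^2 ≡ 91 (mod 146)
123^3 ≡ 97 (mod 146)
123^4 ≡ 105 (mod 146)
123^6 ≡ 65 (mod 146)
123^8 ≡ 75 (mod 146)
123^9 ≡ 27 (mod 146)
123^12 ≡ 137 (mod 146)
123^18 ≡ 145 (mod 146)
123^24 ≡ 81 (mod 146)
123^36 ≡ 1 (mod 146) ✓
The smallest such exponent is 36, so the order of 123 is 36.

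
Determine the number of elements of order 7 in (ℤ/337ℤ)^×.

φ(337) = 337 − 1 = 336 = 2^4 · 3 · 7.
(Z/337Z)^× is cyclic (|G| = 336); a cyclic group of order m has exactly φ(d) elements of each order d | m, and none otherwise.
7 | 336, and φ(7) = 7 − 1 = 6.

6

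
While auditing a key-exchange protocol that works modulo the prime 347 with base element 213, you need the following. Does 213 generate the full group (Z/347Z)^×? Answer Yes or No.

No

φ(347) = 347 − 1 = 346 = 2 · 173.
It suffices to check that the order of 213 is not a proper divisor of 346: compute 213^(346/q) for q ∈ {2, 173}.
213^173 ≡ 1 (mod 347)  [q = 2: ≡ 1 ✗]
213^2 ≡ 259 (mod 347)  [q = 173: ≢ 1 ✓]
Since 213^173 ≡ 1, the order of 213 divides 173 < 346, so 213 is not a primitive root.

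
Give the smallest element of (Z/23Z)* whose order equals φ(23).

5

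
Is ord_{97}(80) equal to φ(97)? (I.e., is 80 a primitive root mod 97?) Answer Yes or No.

φ(97) = 97 − 1 = 96 = 2^5 · 3.
Test 80^(96/q) mod 97 for each prime factor q of 96:
80^48 ≡ 96 (mod 97)  [q = 2: ≢ 1 ✓]
80^32 ≡ 61 (mod 97)  [q = 3: ≢ 1 ✓]
None equal 1, so ord_97(80) = 96: 80 is a primitive root.

Yes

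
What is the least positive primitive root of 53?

2

φ(53) = 53 − 1 = 52 = 2^2 · 13.
g is a primitive root iff g^(52/q) ≢ 1 (mod 53) for each prime q ∈ {2, 13}.
g = 2: 2^26 ≡ 52; 2^4 ≡ 16 — none is 1, so 2 is a primitive root.
So 2 is the smallest generator of (Z/53Z)^×.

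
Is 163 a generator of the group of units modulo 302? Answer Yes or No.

Yes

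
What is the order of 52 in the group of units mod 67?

ord(52) | φ(67) = 67 − 1 = 66 = 2 · 3 · 11.
Divisors of 66: 1, 2, 3, 6, 11, 22, 33, 66.
Evaluate successive powers at the divisors of 66:
52^1 ≡ 52 (mod 67)
52^2 ≡ 24 (mod 67)
52^3 ≡ 42 (mod 67)
52^6 ≡ 22 (mod 67)
52^11 ≡ 66 (mod 67)
52^22 ≡ 1 (mod 67) ✓
The smallest such exponent is 22, so the order of 52 is 22.

22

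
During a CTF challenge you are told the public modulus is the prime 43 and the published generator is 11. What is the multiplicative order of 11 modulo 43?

7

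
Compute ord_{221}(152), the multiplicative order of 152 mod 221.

6

The order of 152 must divide φ(221) = φ(13·17) = (13−1)·(17−1) = 12·16 = 192 = 2^6 · 3.
Divisors of 192: 1, 2, 3, 4, 6, 8, 12, 16, 24, 32, 48, 64, 96, 192.
Check 152^d mod 221 for each divisor in increasing order:
152^1 ≡ 152 (mod 221)
152^2 ≡ 120 (mod 221)
152^3 ≡ 118 (mod 221)
152^4 ≡ 35 (mod 221)
152^6 ≡ 1 (mod 221) ✓
Hence ord(152) = 6.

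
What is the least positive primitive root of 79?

3

φ(79) = 79 − 1 = 78 = 2 · 3 · 13.
Test candidates g = 2, 3, … against the prime factors q ∈ {2, 3, 13} of φ(79): g is a generator iff g^(78/q) ≢ 1 for every such q.
g = 2: 2^39 ≡ 1 — hits 1, so not a primitive root.
g = 3: 3^39 ≡ 78; 3^26 ≡ 23; 3^6 ≡ 18 — none is 1, so 3 is a primitive root.
The smallest primitive root modulo 79 is 3.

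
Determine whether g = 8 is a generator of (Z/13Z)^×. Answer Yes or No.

No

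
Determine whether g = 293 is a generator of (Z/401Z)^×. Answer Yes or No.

No

φ(401) = 401 − 1 = 400 = 2^4 · 5^2.
An element g generates (Z/401Z)^× iff g^(400/q) ≢ 1 (mod 401) for each prime q ∈ {2, 5}.
293^200 ≡ 400 (mod 401)  [q = 2: ≢ 1 ✓]
293^80 ≡ 1 (mod 401)  [q = 5: ≡ 1 ✗]
The check at q = 5 fails, so 293 generates a proper subgroup.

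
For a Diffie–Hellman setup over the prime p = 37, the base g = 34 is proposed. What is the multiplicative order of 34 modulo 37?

9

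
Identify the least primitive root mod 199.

3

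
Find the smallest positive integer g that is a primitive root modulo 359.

φ(359) = 359 − 1 = 358 = 2 · 179.
g is a primitive root iff g^(358/q) ≢ 1 (mod 359) for each prime q ∈ {2, 179}.
g = 2: 2^179 ≡ 1 — hits 1, so not a primitive root.
g = 3: 3^179 ≡ 1 — hits 1, so not a primitive root.
g = 4: 4^179 ≡ 1 — hits 1, so not a primitive root.
g = 5: 5^179 ≡ 1 — hits 1, so not a primitive root.
g = 6: 6^179 ≡ 1 — hits 1, so not a primitive root.
g = 7: 7^179 ≡ 358; 7^2 ≡ 49 — none is 1, so 7 is a primitive root.
Hence the least primitive root of 359 is 7.

7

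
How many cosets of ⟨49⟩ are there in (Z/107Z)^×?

2

The order of 49 must divide φ(107) = 107 − 1 = 106 = 2 · 53.
Divisors of 106: 1, 2, 53, 106.
Compute 49^d (mod 107) for the divisors d until we hit 1:
49^1 ≡ 49 (mod 107)
49^2 ≡ 47 (mod 107)
49^53 ≡ 1 (mod 107) ✓
So ord_107(49) = 53, hence |⟨49⟩| = 53.
The index is φ(107) / ord(49) = 106 / 53 = 2.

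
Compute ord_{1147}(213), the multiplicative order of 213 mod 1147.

By Lagrange's theorem, ord_1147(213) divides φ(1147) = φ(31·37) = (31−1)·(37−1) = 30·36 = 1080 = 2^3 · 3^3 · 5.
Divisors of 1080: 1, 2, 3, 4, 5, 6, 8, 9, 10, 12, 15, 18, 20, 24, 27, 30, 36, 40, 45, 54, 60, 72, 90, 108, 120, 135, 180, 216, 270, 360, 540, 1080.
Compute 213^d (mod 1147) for the divisors d until we hit 1:
213^1 ≡ 213
213^2 ≡ 636
213^3 ≡ 122
213^4 ≡ 752
213^5 ≡ 743
213^6 ≡ 1120
213^8 ≡ 33
213^9 ≡ 147
213^10 ≡ 342
213^12 ≡ 729
213^15 ≡ 619
213^18 ≡ 963
213^20 ≡ 1117
213^24 ≡ 380
213^27 ≡ 480
213^30 ≡ 63
213^36 ≡ 593
213^40 ≡ 900
213^45 ≡ 1146
213^54 ≡ 1000
213^60 ≡ 528
213^72 ≡ 667
213^90 ≡ 1
Therefore the multiplicative order of 213 modulo 1147 is 90.

90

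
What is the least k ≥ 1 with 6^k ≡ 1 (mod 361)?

171

Since 6 ∈ (Z/361Z)^×, its order divides φ(361) = φ(19^2) = 19·(19−1) = 342 = 2 · 3^2 · 19.
Divisors of 342: 1, 2, 3, 6, 9, 18, 19, 38, 57, 114, 171, 342.
Check 6^d mod 361 for each divisor in increasing order:
6^1 ≡ 6 (mod 361)
6^2 ≡ 36 (mod 361)
6^3 ≡ 216 (mod 361)
6^6 ≡ 87 (mod 361)
6^9 ≡ 20 (mod 361)
6^18 ≡ 39 (mod 361)
6^19 ≡ 234 (mod 361)
6^38 ≡ 245 (mod 361)
6^57 ≡ 292 (mod 361)
6^114 ≡ 68 (mod 361)
6^171 ≡ 1 (mod 361) ✓
The smallest such exponent is 171, so the order of 6 is 171.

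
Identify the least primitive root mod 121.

2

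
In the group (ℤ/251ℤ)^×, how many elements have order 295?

0

φ(251) = 251 − 1 = 250 = 2 · 5^3.
(Z/251Z)^× is cyclic (|G| = 250); a cyclic group of order m has exactly φ(d) elements of each order d | m, and none otherwise.
295 does not divide 250, so no element of (Z/251Z)^× has order 295.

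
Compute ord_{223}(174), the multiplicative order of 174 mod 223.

74

Since 174 ∈ (Z/223Z)^×, its order divides φ(223) = 223 − 1 = 222 = 2 · 3 · 37.
Divisors of 222: 1, 2, 3, 6, 37, 74, 111, 222.
Evaluate successive powers at the divisors of 222:
174^1 ≡ 174
174^2 ≡ 171
174^3 ≡ 95
174^6 ≡ 105
174^37 ≡ 222
174^74 ≡ 1
Therefore the multiplicative order of 174 modulo 223 is 74.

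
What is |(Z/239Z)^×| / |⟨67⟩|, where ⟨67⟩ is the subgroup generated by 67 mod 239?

14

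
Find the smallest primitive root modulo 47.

5

φ(47) = 47 − 1 = 46 = 2 · 23.
g is a primitive root iff g^(46/q) ≢ 1 (mod 47) for each prime q ∈ {2, 23}.
g = 2: 2^23 ≡ 1 — hits 1, so not a primitive root.
g = 3: 3^23 ≡ 1 — hits 1, so not a primitive root.
g = 4: 4^23 ≡ 1 — hits 1, so not a primitive root.
g = 5: 5^23 ≡ 46; 5^2 ≡ 25 — none is 1, so 5 is a primitive root.
So 5 is the smallest generator of (Z/47Z)^×.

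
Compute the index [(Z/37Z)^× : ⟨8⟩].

3

By Lagrange's theorem, ord_37(8) divides φ(37) = 37 − 1 = 36 = 2^2 · 3^2.
Divisors of 36: 1, 2, 3, 4, 6, 9, 12, 18, 36.
Compute 8^d (mod 37) for the divisors d until we hit 1:
8^1 ≡ 8 (mod 37)
8^2 ≡ 27 (mod 37)
8^3 ≡ 31 (mod 37)
8^4 ≡ 26 (mod 37)
8^6 ≡ 36 (mod 37)
8^9 ≡ 6 (mod 37)
8^12 ≡ 1 (mod 37) ✓
The order of 8 is 12, so the subgroup it generates has 12 elements.
Index = |(Z/37Z)^×| / |⟨8⟩| = 36 / 12 = 3.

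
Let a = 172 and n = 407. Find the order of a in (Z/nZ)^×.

180

By Lagrange's theorem, ord_407(172) divides φ(407) = φ(11·37) = (11−1)·(37−1) = 10·36 = 360 = 2^3 · 3^2 · 5.
Divisors of 360: 1, 2, 3, 4, 5, 6, 8, 9, 10, 12, 15, 18, 20, 24, 30, 36, 40, 45, 60, 72, 90, 120, 180, 360.
Compute 172^d (mod 407) for the divisors d until we hit 1:
172^1 ≡ 172 (mod 407)
172^2 ≡ 280 (mod 407)
172^3 ≡ 134 (mod 407)
172^4 ≡ 256 (mod 407)
172^5 ≡ 76 (mod 407)
172^6 ≡ 48 (mod 407)
172^8 ≡ 9 (mod 407)
172^9 ≡ 327 (mod 407)
172^10 ≡ 78 (mod 407)
172^12 ≡ 269 (mod 407)
172^15 ≡ 230 (mod 407)
172^18 ≡ 295 (mod 407)
172^20 ≡ 386 (mod 407)
172^24 ≡ 322 (mod 407)
172^30 ≡ 397 (mod 407)
172^36 ≡ 334 (mod 407)
172^40 ≡ 34 (mod 407)
172^45 ≡ 142 (mod 407)
172^60 ≡ 100 (mod 407)
172^72 ≡ 38 (mod 407)
172^90 ≡ 221 (mod 407)
172^120 ≡ 232 (mod 407)
172^180 ≡ 1 (mod 407) ✓
Therefore the multiplicative order of 172 modulo 407 is 180.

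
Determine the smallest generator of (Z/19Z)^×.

φ(19) = 19 − 1 = 18 = 2 · 3^2.
Test candidates g = 2, 3, … against the prime factors q ∈ {2, 3} of φ(19): g is a generator iff g^(18/q) ≢ 1 for every such q.
g = 2: 2^9 ≡ 18; 2^6 ≡ 7 — none is 1, so 2 is a primitive root.
Hence the least primitive root of 19 is 2.

2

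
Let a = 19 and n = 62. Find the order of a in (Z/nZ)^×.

15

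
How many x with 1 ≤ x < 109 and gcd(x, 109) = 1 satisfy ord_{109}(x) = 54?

18

φ(109) = 109 − 1 = 108 = 2^2 · 3^3.
In a cyclic group of order 108, there are φ(d) elements of order d for each divisor d of 108, and zero for non-divisors.
54 = 2 · 3^3 divides 108, and φ(54) = 18.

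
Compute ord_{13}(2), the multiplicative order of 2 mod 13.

The order of 2 must divide φ(13) = 13 − 1 = 12 = 2^2 · 3.
Divisors of 12: 1, 2, 3, 4, 6, 12.
Check 2^d mod 13 for each divisor in increasing order:
2^1 ≡ 2 (mod 13)
2^2 ≡ 4 (mod 13)
2^3 ≡ 8 (mod 13)
2^4 ≡ 3 (mod 13)
2^6 ≡ 12 (mod 13)
2^12 ≡ 1 (mod 13) ✓
Hence ord(2) = 12.

12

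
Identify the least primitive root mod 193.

φ(193) = 193 − 1 = 192 = 2^6 · 3.
g is a primitive root iff g^(192/q) ≢ 1 (mod 193) for each prime q ∈ {2, 3}.
g = 2: 2^96 ≡ 1 — hits 1, so not a primitive root.
g = 3: 3^96 ≡ 1 — hits 1, so not a primitive root.
g = 4: 4^96 ≡ 1 — hits 1, so not a primitive root.
g = 5: 5^96 ≡ 192; 5^64 ≡ 84 — none is 1, so 5 is a primitive root.
Hence the least primitive root of 193 is 5.

5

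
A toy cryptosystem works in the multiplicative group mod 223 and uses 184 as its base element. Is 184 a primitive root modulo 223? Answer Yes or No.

φ(223) = 223 − 1 = 222 = 2 · 3 · 37.
184 is a primitive root mod 223 iff 184^(φ(223)/q) ≢ 1 for every prime q | φ(223), i.e. q ∈ {2, 3, 37}.
184^111 ≡ 222 (mod 223)  [q = 2: ≢ 1 ✓]
184^74 ≡ 183 (mod 223)  [q = 3: ≢ 1 ✓]
184^6 ≡ 1 (mod 223)  [q = 37: ≡ 1 ✗]
The check at q = 37 fails, so 184 generates a proper subgroup.

No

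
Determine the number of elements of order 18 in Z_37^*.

φ(37) = 37 − 1 = 36 = 2^2 · 3^2.
Since (Z/37Z)^× is cyclic of order 36, the number of elements of order d is φ(d) when d | 36 and 0 otherwise.
18 = 2 · 3^2 divides 36, and φ(18) = 6.

6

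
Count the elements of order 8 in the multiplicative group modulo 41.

4

φ(41) = 41 − 1 = 40 = 2^3 · 5.
In a cyclic group of order 40, there are φ(d) elements of order d for each divisor d of 40, and zero for non-divisors.
8 = 2^3 divides 40, and φ(8) = 4.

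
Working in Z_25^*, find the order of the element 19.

ord(19) | φ(25) = φ(5^2) = 5·(5−1) = 20 = 2^2 · 5.
Divisors of 20: 1, 2, 4, 5, 10, 20.
Compute 19^d (mod 25) for the divisors d until we hit 1:
19^1 ≡ 19 (mod 25)
19^2 ≡ 11 (mod 25)
19^4 ≡ 21 (mod 25)
19^5 ≡ 24 (mod 25)
19^10 ≡ 1 (mod 25) ✓
So ord_25(19) = 10.

10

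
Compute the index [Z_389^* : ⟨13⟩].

The order of 13 must divide φ(389) = 389 − 1 = 388 = 2^2 · 97.
Divisors of 388: 1, 2, 4, 97, 194, 388.
Evaluate successive powers at the divisors of 388:
13^1 ≡ 13
13^2 ≡ 169
13^4 ≡ 164
13^97 ≡ 1
Thus |⟨13⟩| = ord(13) = 97.
Index = |(Z/389Z)^×| / |⟨13⟩| = 388 / 97 = 4.

4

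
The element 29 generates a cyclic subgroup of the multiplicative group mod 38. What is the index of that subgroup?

1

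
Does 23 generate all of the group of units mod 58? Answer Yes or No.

φ(58) = φ(2)·φ(29) = 1·28 = 28 = 2^2 · 7.
An element g generates (Z/58Z)^× iff g^(28/q) ≢ 1 (mod 58) for each prime q ∈ {2, 7}.
23^14 ≡ 1 (mod 58)  [q = 2: ≡ 1 ✗]
23^4 ≡ 49 (mod 58)  [q = 7: ≢ 1 ✓]
23^14 ≡ 1 shows ord(23) | 14, strictly less than φ(58); not a primitive root.

No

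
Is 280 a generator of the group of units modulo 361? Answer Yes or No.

Yes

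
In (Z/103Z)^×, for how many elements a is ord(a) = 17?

16

φ(103) = 103 − 1 = 102 = 2 · 3 · 17.
In a cyclic group of order 102, there are φ(d) elements of order d for each divisor d of 102, and zero for non-divisors.
17 | 102, and φ(17) = 17 − 1 = 16.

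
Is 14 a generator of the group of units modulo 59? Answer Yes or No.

Yes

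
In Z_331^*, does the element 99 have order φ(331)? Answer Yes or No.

Yes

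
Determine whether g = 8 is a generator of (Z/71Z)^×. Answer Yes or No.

No

φ(71) = 71 − 1 = 70 = 2 · 5 · 7.
An element g generates (Z/71Z)^× iff g^(70/q) ≢ 1 (mod 71) for each prime q ∈ {2, 5, 7}.
8^35 ≡ 1 (mod 71)  [q = 2: ≡ 1 ✗]
8^14 ≡ 57 (mod 71)  [q = 5: ≢ 1 ✓]
8^10 ≡ 20 (mod 71)  [q = 7: ≢ 1 ✓]
Since 8^35 ≡ 1, the order of 8 divides 35 < 70, so 8 is not a primitive root.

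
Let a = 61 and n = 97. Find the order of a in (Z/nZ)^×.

3

By Lagrange's theorem, ord_97(61) divides φ(97) = 97 − 1 = 96 = 2^5 · 3.
Divisors of 96: 1, 2, 3, 4, 6, 8, 12, 16, 24, 32, 48, 96.
Evaluate successive powers at the divisors of 96:
61^1 ≡ 61
61^2 ≡ 35
61^3 ≡ 1
The smallest such exponent is 3, so the order of 61 is 3.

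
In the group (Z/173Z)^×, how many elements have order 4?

2

φ(173) = 173 − 1 = 172 = 2^2 · 43.
Since (Z/173Z)^× is cyclic of order 172, the number of elements of order d is φ(d) when d | 172 and 0 otherwise.
4 = 2^2 divides 172, and φ(4) = 2.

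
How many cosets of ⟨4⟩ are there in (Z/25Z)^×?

Since 4 ∈ (Z/25Z)^×, its order divides φ(25) = φ(5^2) = 5·(5−1) = 20 = 2^2 · 5.
Divisors of 20: 1, 2, 4, 5, 10, 20.
Check 4^d mod 25 for each divisor in increasing order:
4^1 ≡ 4 (mod 25)
4^2 ≡ 16 (mod 25)
4^4 ≡ 6 (mod 25)
4^5 ≡ 24 (mod 25)
4^10 ≡ 1 (mod 25) ✓
The order of 4 is 10, so the subgroup it generates has 10 elements.
Index = |(Z/25Z)^×| / |⟨4⟩| = 20 / 10 = 2.

2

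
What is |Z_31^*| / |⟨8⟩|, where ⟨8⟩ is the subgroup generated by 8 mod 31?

6

Since 8 ∈ (Z/31Z)^×, its order divides φ(31) = 31 − 1 = 30 = 2 · 3 · 5.
Divisors of 30: 1, 2, 3, 5, 6, 10, 15, 30.
Evaluate successive powers at the divisors of 30:
8^1 ≡ 8 (mod 31)
8^2 ≡ 2 (mod 31)
8^3 ≡ 16 (mod 31)
8^5 ≡ 1 (mod 31) ✓
Thus |⟨8⟩| = ord(8) = 5.
The index is φ(31) / ord(8) = 30 / 5 = 6.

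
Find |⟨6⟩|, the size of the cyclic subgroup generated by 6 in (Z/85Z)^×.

Since 6 ∈ (Z/85Z)^×, its order divides φ(85) = φ(5·17) = (5−1)·(17−1) = 4·16 = 64 = 2^6.
Divisors of 64: 1, 2, 4, 8, 16, 32, 64.
Compute 6^d (mod 85) for the divisors d until we hit 1:
6^1 ≡ 6 (mod 85)
6^2 ≡ 36 (mod 85)
6^4 ≡ 21 (mod 85)
6^8 ≡ 16 (mod 85)
6^16 ≡ 1 (mod 85) ✓
So ord_85(6) = 16.

16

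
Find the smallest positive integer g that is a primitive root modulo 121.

2

φ(121) = φ(11^2) = 11·(11−1) = 110 = 2 · 5 · 11.
Test candidates g = 2, 3, … against the prime factors q ∈ {2, 5, 11} of φ(121): g is a generator iff g^(110/q) ≢ 1 for every such q.
g = 2: 2^55 ≡ 120; 2^22 ≡ 81; 2^10 ≡ 56 — none is 1, so 2 is a primitive root.
So 2 is the smallest generator of (Z/121Z)^×.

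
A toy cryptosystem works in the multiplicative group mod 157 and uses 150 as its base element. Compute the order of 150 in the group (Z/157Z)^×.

The order of 150 must divide φ(157) = 157 − 1 = 156 = 2^2 · 3 · 13.
Divisors of 156: 1, 2, 3, 4, 6, 12, 13, 26, 39, 52, 78, 156.
Test each divisor d:
150^1 ≡ 150 (mod 157)
150^2 ≡ 49 (mod 157)
150^3 ≡ 128 (mod 157)
150^4 ≡ 46 (mod 157)
150^6 ≡ 56 (mod 157)
150^12 ≡ 153 (mod 157)
150^13 ≡ 28 (mod 157)
150^26 ≡ 156 (mod 157)
150^39 ≡ 129 (mod 157)
150^52 ≡ 1 (mod 157) ✓
So ord_157(150) = 52.

52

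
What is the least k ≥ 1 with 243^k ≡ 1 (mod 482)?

The order of 243 must divide φ(482) = φ(2)·φ(241) = 1·240 = 240 = 2^4 · 3 · 5.
Divisors of 240: 1, 2, 3, 4, 5, 6, 8, 10, 12, 15, 16, 20, 24, 30, 40, 48, 60, 80, 120, 240.
Test each divisor d:
243^1 ≡ 243 (mod 482)
243^2 ≡ 245 (mod 482)
243^3 ≡ 249 (mod 482)
243^4 ≡ 257 (mod 482)
243^5 ≡ 273 (mod 482)
243^6 ≡ 305 (mod 482)
243^8 ≡ 15 (mod 482)
243^10 ≡ 301 (mod 482)
243^12 ≡ 481 (mod 482)
243^15 ≡ 233 (mod 482)
243^16 ≡ 225 (mod 482)
243^20 ≡ 467 (mod 482)
243^24 ≡ 1 (mod 482) ✓
Hence ord(243) = 24.

24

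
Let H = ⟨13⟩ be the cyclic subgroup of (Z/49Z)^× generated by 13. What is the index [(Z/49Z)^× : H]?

3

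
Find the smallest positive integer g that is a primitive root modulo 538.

3

φ(538) = φ(2)·φ(269) = 1·268 = 268 = 2^2 · 67.
Test candidates g = 2, 3, … against the prime factors q ∈ {2, 67} of φ(538): g is a generator iff g^(268/q) ≢ 1 for every such q.
g = 2: gcd(2, 538) = 2 > 1, not a unit — skip.
g = 3: 3^134 ≡ 537; 3^4 ≡ 81 — none is 1, so 3 is a primitive root.
The smallest primitive root modulo 538 is 3.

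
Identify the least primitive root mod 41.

6

φ(41) = 41 − 1 = 40 = 2^3 · 5.
Test candidates g = 2, 3, … against the prime factors q ∈ {2, 5} of φ(41): g is a generator iff g^(40/q) ≢ 1 for every such q.
g = 2: 2^20 ≡ 1 — hits 1, so not a primitive root.
g = 3: 3^20 ≡ 40; 3^8 ≡ 1 — hits 1, so not a primitive root.
g = 4: 4^20 ≡ 1 — hits 1, so not a primitive root.
g = 5: 5^20 ≡ 1 — hits 1, so not a primitive root.
g = 6: 6^20 ≡ 40; 6^8 ≡ 10 — none is 1, so 6 is a primitive root.
So 6 is the smallest generator of (Z/41Z)^×.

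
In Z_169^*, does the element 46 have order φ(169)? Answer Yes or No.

Yes

φ(169) = φ(13^2) = 13·(13−1) = 156 = 2^2 · 3 · 13.
An element g generates (Z/169Z)^× iff g^(156/q) ≢ 1 (mod 169) for each prime q ∈ {2, 3, 13}.
46^78 ≡ 168 (mod 169)  [q = 2: ≢ 1 ✓]
46^52 ≡ 22 (mod 169)  [q = 3: ≢ 1 ✓]
46^12 ≡ 40 (mod 169)  [q = 13: ≢ 1 ✓]
All checks pass, so 46 has order 156 and is a primitive root modulo 169.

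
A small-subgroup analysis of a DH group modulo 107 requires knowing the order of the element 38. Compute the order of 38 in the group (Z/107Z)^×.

106

The order of 38 must divide φ(107) = 107 − 1 = 106 = 2 · 53.
Divisors of 106: 1, 2, 53, 106.
Check 38^d mod 107 for each divisor in increasing order:
38^1 ≡ 38
38^2 ≡ 53
38^53 ≡ 106
38^106 ≡ 1
The smallest such exponent is 106, so the order of 38 is 106.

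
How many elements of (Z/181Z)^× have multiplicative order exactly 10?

4

φ(181) = 181 − 1 = 180 = 2^2 · 3^2 · 5.
Since (Z/181Z)^× is cyclic of order 180, the number of elements of order d is φ(d) when d | 180 and 0 otherwise.
10 = 2 · 5 divides 180, and φ(10) = 4.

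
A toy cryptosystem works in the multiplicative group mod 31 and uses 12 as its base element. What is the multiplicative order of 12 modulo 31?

30

ord(12) | φ(31) = 31 − 1 = 30 = 2 · 3 · 5.
Divisors of 30: 1, 2, 3, 5, 6, 10, 15, 30.
Compute 12^d (mod 31) for the divisors d until we hit 1:
12^1 ≡ 12 (mod 31)
12^2 ≡ 20 (mod 31)
12^3 ≡ 23 (mod 31)
12^5 ≡ 26 (mod 31)
12^6 ≡ 2 (mod 31)
12^10 ≡ 25 (mod 31)
12^15 ≡ 30 (mod 31)
12^30 ≡ 1 (mod 31) ✓
The smallest such exponent is 30, so the order of 12 is 30.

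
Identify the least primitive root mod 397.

5

φ(397) = 397 − 1 = 396 = 2^2 · 3^2 · 11.
Test candidates g = 2, 3, … against the prime factors q ∈ {2, 3, 11} of φ(397): g is a generator iff g^(396/q) ≢ 1 for every such q.
g = 2: 2^198 ≡ 396; 2^132 ≡ 1 — hits 1, so not a primitive root.
g = 3: 3^198 ≡ 1 — hits 1, so not a primitive root.
g = 4: 4^198 ≡ 1 — hits 1, so not a primitive root.
g = 5: 5^198 ≡ 396; 5^132 ≡ 362; 5^36 ≡ 290 — none is 1, so 5 is a primitive root.
So 5 is the smallest generator of (Z/397Z)^×.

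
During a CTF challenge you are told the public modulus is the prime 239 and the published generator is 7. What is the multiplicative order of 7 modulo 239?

238

The order of 7 must divide φ(239) = 239 − 1 = 238 = 2 · 7 · 17.
Divisors of 238: 1, 2, 7, 14, 17, 34, 119, 238.
Test each divisor d:
7^1 ≡ 7
7^2 ≡ 49
7^7 ≡ 188
7^14 ≡ 211
7^17 ≡ 195
7^34 ≡ 24
7^119 ≡ 238
7^238 ≡ 1
Hence ord(7) = 238.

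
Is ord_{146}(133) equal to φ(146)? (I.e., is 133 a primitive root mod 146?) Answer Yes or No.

φ(146) = φ(2)·φ(73) = 1·72 = 72 = 2^3 · 3^2.
133 is a primitive root mod 146 iff 133^(φ(146)/q) ≢ 1 for every prime q | φ(146), i.e. q ∈ {2, 3}.
133^36 ≡ 145 (mod 146)  [q = 2: ≢ 1 ✓]
133^24 ≡ 137 (mod 146)  [q = 3: ≢ 1 ✓]
None equal 1, so ord_146(133) = 72: 133 is a primitive root.

Yes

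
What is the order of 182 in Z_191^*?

By Lagrange's theorem, ord_191(182) divides φ(191) = 191 − 1 = 190 = 2 · 5 · 19.
Divisors of 190: 1, 2, 5, 10, 19, 38, 95, 190.
Compute 182^d (mod 191) for the divisors d until we hit 1:
182^1 ≡ 182
182^2 ≡ 81
182^5 ≡ 161
182^10 ≡ 136
182^19 ≡ 152
182^38 ≡ 184
182^95 ≡ 190
182^190 ≡ 1
So ord_191(182) = 190.

190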